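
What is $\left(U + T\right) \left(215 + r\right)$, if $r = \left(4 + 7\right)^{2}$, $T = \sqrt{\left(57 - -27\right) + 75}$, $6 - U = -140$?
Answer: $49056 + 336 \sqrt{159} \approx 53293.0$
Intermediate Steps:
$U = 146$ ($U = 6 - -140 = 6 + 140 = 146$)
$T = \sqrt{159}$ ($T = \sqrt{\left(57 + 27\right) + 75} = \sqrt{84 + 75} = \sqrt{159} \approx 12.61$)
$r = 121$ ($r = 11^{2} = 121$)
$\left(U + T\right) \left(215 + r\right) = \left(146 + \sqrt{159}\right) \left(215 + 121\right) = \left(146 + \sqrt{159}\right) 336 = 49056 + 336 \sqrt{159}$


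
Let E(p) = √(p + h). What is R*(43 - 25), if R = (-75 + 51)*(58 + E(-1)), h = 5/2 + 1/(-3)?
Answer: -25056 - 72*√42 ≈ -25523.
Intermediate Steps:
h = 13/6 (h = 5*(½) + 1*(-⅓) = 5/2 - ⅓ = 13/6 ≈ 2.1667)
E(p) = √(13/6 + p) (E(p) = √(p + 13/6) = √(13/6 + p))
R = -1392 - 4*√42 (R = (-75 + 51)*(58 + √(78 + 36*(-1))/6) = -24*(58 + √(78 - 36)/6) = -24*(58 + √42/6) = -1392 - 4*√42 ≈ -1417.9)
R*(43 - 25) = (-1392 - 4*√42)*(43 - 25) = (-1392 - 4*√42)*18 = -25056 - 72*√42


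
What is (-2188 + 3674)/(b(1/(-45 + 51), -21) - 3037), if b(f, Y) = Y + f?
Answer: -8916/18347 ≈ -0.48596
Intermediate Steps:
(-2188 + 3674)/(b(1/(-45 + 51), -21) - 3037) = (-2188 + 3674)/((-21 + 1/(-45 + 51)) - 3037) = 1486/((-21 + 1/6) - 3037) = 1486/(-125/6 - 3037) = 1486/(-18347/6) = 1486*(-6/18347) = -8916/18347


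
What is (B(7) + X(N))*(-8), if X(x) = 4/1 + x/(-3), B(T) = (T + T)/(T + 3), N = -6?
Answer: -296/5 ≈ -59.200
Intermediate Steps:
B(T) = 2*T/(3 + T) (B(T) = (2*T)/(3 + T) = 2*T/(3 + T))
X(x) = 4 - x/3 (X(x) = 4*1 + x*(-1/3) = 4 - x/3)
(B(7) + X(N))*(-8) = (2*7/(3 + 7) + (4 - 1/3*(-6)))*(-8) = (2*7/10 + (4 + 2))*(-8) = (2*7*(1/10) + 6)*(-8) = (7/5 + 6)*(-8) = (37/5)*(-8) = -296/5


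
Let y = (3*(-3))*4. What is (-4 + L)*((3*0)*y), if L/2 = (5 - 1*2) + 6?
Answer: 0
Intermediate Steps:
y = -36 (y = -9*4 = -36)
L = 18 (L = 2*((5 - 1*2) + 6) = 2*((5 - 2) + 6) = 2*(3 + 6) = 2*9 = 18)
(-4 + L)*((3*0)*y) = (-4 + 18)*((3*0)*(-36)) = 14*(0*(-36)) = 14*0 = 0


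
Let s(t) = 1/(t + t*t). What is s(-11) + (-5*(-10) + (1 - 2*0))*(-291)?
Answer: -1632509/110 ≈ -14841.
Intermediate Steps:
s(t) = 1/(t + t²)
s(-11) + (-5*(-10) + (1 - 2*0))*(-291) = 1/((-11)*(1 - 11)) + (-5*(-10) + (1 - 2*0))*(-291) = -1/11/(-10) + (50 + (1 + 0))*(-291) = -1/11*(-⅒) + (50 + 1)*(-291) = 1/110 + 51*(-291) = 1/110 - 14841 = -1632509/110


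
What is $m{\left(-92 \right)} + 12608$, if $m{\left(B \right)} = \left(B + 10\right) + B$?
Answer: $12434$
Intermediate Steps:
$m{\left(B \right)} = 10 + 2 B$ ($m{\left(B \right)} = \left(10 + B\right) + B = 10 + 2 B$)
$m{\left(-92 \right)} + 12608 = \left(10 + 2 \left(-92\right)\right) + 12608 = \left(10 - 184\right) + 12608 = -174 + 12608 = 12434$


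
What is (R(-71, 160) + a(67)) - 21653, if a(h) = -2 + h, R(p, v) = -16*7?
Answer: -21700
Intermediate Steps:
R(p, v) = -112
(R(-71, 160) + a(67)) - 21653 = (-112 + (-2 + 67)) - 21653 = (-112 + 65) - 21653 = -47 - 21653 = -21700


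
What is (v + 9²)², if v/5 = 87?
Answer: 266256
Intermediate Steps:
v = 435 (v = 5*87 = 435)
(v + 9²)² = (435 + 9²)² = (435 + 81)² = 516² = 266256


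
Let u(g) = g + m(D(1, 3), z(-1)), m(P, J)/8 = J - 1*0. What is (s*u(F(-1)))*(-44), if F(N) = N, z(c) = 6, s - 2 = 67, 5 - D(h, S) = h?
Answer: -142692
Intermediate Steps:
D(h, S) = 5 - h
s = 69 (s = 2 + 67 = 69)
m(P, J) = 8*J (m(P, J) = 8*(J - 1*0) = 8*(J + 0) = 8*J)
u(g) = 48 + g (u(g) = g + 8*6 = g + 48 = 48 + g)
(s*u(F(-1)))*(-44) = (69*(48 - 1))*(-44) = (69*47)*(-44) = 3243*(-44) = -142692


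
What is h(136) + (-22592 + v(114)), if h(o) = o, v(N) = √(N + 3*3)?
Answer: -22456 + √123 ≈ -22445.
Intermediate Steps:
v(N) = √(9 + N) (v(N) = √(N + 9) = √(9 + N))
h(136) + (-22592 + v(114)) = 136 + (-22592 + √(9 + 114)) = 136 + (-22592 + √123) = -22456 + √123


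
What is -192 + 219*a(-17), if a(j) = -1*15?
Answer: -3477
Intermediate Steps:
a(j) = -15
-192 + 219*a(-17) = -192 + 219*(-15) = -192 - 3285 = -3477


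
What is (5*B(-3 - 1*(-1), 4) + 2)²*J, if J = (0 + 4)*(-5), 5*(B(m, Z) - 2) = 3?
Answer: -4500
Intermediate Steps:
B(m, Z) = 13/5 (B(m, Z) = 2 + (⅕)*3 = 2 + ⅗ = 13/5)
J = -20 (J = 4*(-5) = -20)
(5*B(-3 - 1*(-1), 4) + 2)²*J = (5*(13/5) + 2)²*(-20) = (13 + 2)²*(-20) = 15²*(-20) = 225*(-20) = -4500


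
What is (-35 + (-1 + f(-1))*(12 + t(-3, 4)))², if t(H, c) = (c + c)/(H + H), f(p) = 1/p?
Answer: 28561/9 ≈ 3173.4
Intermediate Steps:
t(H, c) = c/H (t(H, c) = (2*c)/((2*H)) = (2*c)*(1/(2*H)) = c/H)
(-35 + (-1 + f(-1))*(12 + t(-3, 4)))² = (-35 + (-1 + 1/(-1))*(12 + 4/(-3)))² = (-35 + (-1 - 1)*(12 + 4*(-⅓)))² = (-35 - 2*(12 - 4/3))² = (-35 - 2*32/3)² = (-35 - 64/3)² = (-169/3)² = 28561/9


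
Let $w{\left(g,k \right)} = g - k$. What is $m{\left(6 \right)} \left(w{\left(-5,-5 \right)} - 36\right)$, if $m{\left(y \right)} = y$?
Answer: $-216$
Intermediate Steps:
$m{\left(6 \right)} \left(w{\left(-5,-5 \right)} - 36\right) = 6 \left(\left(-5 - -5\right) - 36\right) = 6 \left(\left(-5 + 5\right) - 36\right) = 6 \left(0 - 36\right) = 6 \left(-36\right) = -216$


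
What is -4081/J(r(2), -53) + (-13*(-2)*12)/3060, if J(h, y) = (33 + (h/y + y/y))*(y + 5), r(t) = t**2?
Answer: 19132873/7335840 ≈ 2.6081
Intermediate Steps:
J(h, y) = (5 + y)*(34 + h/y) (J(h, y) = (33 + (h/y + 1))*(5 + y) = (33 + (1 + h/y))*(5 + y) = (34 + h/y)*(5 + y) = (5 + y)*(34 + h/y))
-4081/J(r(2), -53) + (-13*(-2)*12)/3060 = -4081/(170 + 2**2 + 34*(-53) + 5*2**2/(-53)) + (-13*(-2)*12)/3060 = -4081/(170 + 4 - 1802 + 5*4*(-1/53)) + (26*12)*(1/3060) = -4081/(170 + 4 - 1802 - 20/53) + 312*(1/3060) = -4081/(-86304/53) + 26/255 = -4081*(-53/86304) + 26/255 = 216293/86304 + 26/255 = 19132873/7335840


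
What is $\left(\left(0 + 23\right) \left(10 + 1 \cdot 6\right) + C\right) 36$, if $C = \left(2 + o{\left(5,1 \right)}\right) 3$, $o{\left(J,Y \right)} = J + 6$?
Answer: $14652$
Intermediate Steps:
$o{\left(J,Y \right)} = 6 + J$
$C = 39$ ($C = \left(2 + \left(6 + 5\right)\right) 3 = \left(2 + 11\right) 3 = 13 \cdot 3 = 39$)
$\left(\left(0 + 23\right) \left(10 + 1 \cdot 6\right) + C\right) 36 = \left(\left(0 + 23\right) \left(10 + 1 \cdot 6\right) + 39\right) 36 = \left(23 \left(10 + 6\right) + 39\right) 36 = \left(23 \cdot 16 + 39\right) 36 = \left(368 + 39\right) 36 = 407 \cdot 36 = 14652$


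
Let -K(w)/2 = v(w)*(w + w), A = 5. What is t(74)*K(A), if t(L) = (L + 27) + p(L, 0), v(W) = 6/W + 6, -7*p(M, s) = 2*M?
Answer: -80496/7 ≈ -11499.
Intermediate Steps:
p(M, s) = -2*M/7
v(W) = 6 + 6/W
t(L) = 27 + 5*L/7 (t(L) = (L + 27) - 2*L/7 = (27 + L) - 2*L/7 = 27 + 5*L/7)
K(w) = -4*w*(6 + 6/w) (K(w) = -2*(6 + 6/w)*(w + w) = -2*(6 + 6/w)*2*w = -4*w*(6 + 6/w))
t(74)*K(A) = (27 + (5/7)*74)*(-24 - 24*5) = (27 + 370/7)*(-24 - 120) = (559/7)*(-144) = -80496/7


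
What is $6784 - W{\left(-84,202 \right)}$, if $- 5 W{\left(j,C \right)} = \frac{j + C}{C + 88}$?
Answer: $\frac{4918459}{725} \approx 6784.1$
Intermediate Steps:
$W{\left(j,C \right)} = - \frac{C + j}{5 \left(88 + C\right)}$ ($W{\left(j,C \right)} = - \frac{\left(j + C\right) \frac{1}{C + 88}}{5} = - \frac{\left(C + j\right) \frac{1}{88 + C}}{5} = - \frac{\frac{1}{88 + C} \left(C + j\right)}{5} = - \frac{C + j}{5 \left(88 + C\right)}$)
$6784 - W{\left(-84,202 \right)} = 6784 - \frac{\left(-1\right) 202 - -84}{5 \left(88 + 202\right)} = 6784 - \frac{-202 + 84}{5 \cdot 290} = 6784 - \frac{1}{5} \cdot \frac{1}{290} \left(-118\right) = 6784 - - \frac{59}{725} = 6784 + \frac{59}{725} = \frac{4918459}{725}$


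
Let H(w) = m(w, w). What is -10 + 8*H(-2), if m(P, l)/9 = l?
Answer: -154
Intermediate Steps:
m(P, l) = 9*l
H(w) = 9*w
-10 + 8*H(-2) = -10 + 8*(9*(-2)) = -10 + 8*(-18) = -10 - 144 = -154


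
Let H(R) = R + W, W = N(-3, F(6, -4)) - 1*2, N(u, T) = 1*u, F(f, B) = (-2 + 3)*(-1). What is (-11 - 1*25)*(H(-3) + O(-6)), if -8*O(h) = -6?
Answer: 261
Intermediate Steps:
O(h) = ¾ (O(h) = -⅛*(-6) = ¾)
F(f, B) = -1 (F(f, B) = 1*(-1) = -1)
N(u, T) = u
W = -5 (W = -3 - 1*2 = -3 - 2 = -5)
H(R) = -5 + R (H(R) = R - 5 = -5 + R)
(-11 - 1*25)*(H(-3) + O(-6)) = (-11 - 1*25)*((-5 - 3) + ¾) = (-11 - 25)*(-8 + ¾) = -36*(-29/4) = 261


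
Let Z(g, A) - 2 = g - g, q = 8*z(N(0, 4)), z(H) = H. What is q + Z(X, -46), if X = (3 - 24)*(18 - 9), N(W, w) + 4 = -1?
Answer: -38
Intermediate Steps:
N(W, w) = -5 (N(W, w) = -4 - 1 = -5)
X = -189 (X = -21*9 = -189)
q = -40 (q = 8*(-5) = -40)
Z(g, A) = 2 (Z(g, A) = 2 + (g - g) = 2 + 0 = 2)
q + Z(X, -46) = -40 + 2 = -38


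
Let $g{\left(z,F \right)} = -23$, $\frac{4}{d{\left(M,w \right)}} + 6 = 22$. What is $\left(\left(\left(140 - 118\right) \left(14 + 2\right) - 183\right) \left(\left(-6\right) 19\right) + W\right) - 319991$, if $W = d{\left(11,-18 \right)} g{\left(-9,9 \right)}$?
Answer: $- \frac{1357051}{4} \approx -3.3926 \cdot 10^{5}$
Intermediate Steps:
$d{\left(M,w \right)} = \frac{1}{4}$ ($d{\left(M,w \right)} = \frac{4}{-6 + 22} = \frac{4}{16} = 4 \cdot \frac{1}{16} = \frac{1}{4}$)
$W = - \frac{23}{4}$ ($W = \frac{1}{4} \left(-23\right) = - \frac{23}{4} \approx -5.75$)
$\left(\left(\left(140 - 118\right) \left(14 + 2\right) - 183\right) \left(\left(-6\right) 19\right) + W\right) - 319991 = \left(\left(\left(140 - 118\right) \left(14 + 2\right) - 183\right) \left(\left(-6\right) 19\right) - \frac{23}{4}\right) - 319991 = \left(\left(22 \cdot 16 - 183\right) \left(-114\right) - \frac{23}{4}\right) - 319991 = \left(\left(352 - 183\right) \left(-114\right) - \frac{23}{4}\right) - 319991 = \left(169 \left(-114\right) - \frac{23}{4}\right) - 319991 = \left(-19266 - \frac{23}{4}\right) - 319991 = - \frac{77087}{4} - 319991 = - \frac{1357051}{4}$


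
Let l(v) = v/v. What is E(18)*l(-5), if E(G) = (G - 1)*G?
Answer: 306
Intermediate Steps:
l(v) = 1
E(G) = G*(-1 + G) (E(G) = (-1 + G)*G = G*(-1 + G))
E(18)*l(-5) = (18*(-1 + 18))*1 = (18*17)*1 = 306*1 = 306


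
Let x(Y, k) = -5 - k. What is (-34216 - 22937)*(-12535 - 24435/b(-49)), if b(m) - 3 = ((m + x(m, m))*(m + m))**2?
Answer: 172014272257620/240103 ≈ 7.1642e+8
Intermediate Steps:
b(m) = 3 + 100*m**2 (b(m) = 3 + ((m + (-5 - m))*(m + m))**2 = 3 + (-10*m)**2 = 3 + 100*m**2)
(-34216 - 22937)*(-12535 - 24435/b(-49)) = (-34216 - 22937)*(-12535 - 24435/(3 + 100*(-49)**2)) = -57153*(-12535 - 24435/(3 + 100*2401)) = -57153*(-12535 - 24435/(3 + 240100)) = -57153*(-12535 - 24435/240103) = -57153*(-3009715540/240103) = 172014272257620/240103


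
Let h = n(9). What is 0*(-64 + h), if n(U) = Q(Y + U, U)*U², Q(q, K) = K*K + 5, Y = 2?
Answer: 0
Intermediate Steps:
Q(q, K) = 5 + K² (Q(q, K) = K² + 5 = 5 + K²)
n(U) = U²*(5 + U²) (n(U) = (5 + U²)*U² = U²*(5 + U²))
h = 6966 (h = 9²*(5 + 9²) = 81*(5 + 81) = 81*86 = 6966)
0*(-64 + h) = 0*(-64 + 6966) = 0*6902 = 0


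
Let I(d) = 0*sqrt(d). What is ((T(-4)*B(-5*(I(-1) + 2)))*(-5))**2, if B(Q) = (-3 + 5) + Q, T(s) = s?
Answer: 25600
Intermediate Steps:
I(d) = 0
B(Q) = 2 + Q
((T(-4)*B(-5*(I(-1) + 2)))*(-5))**2 = (-4*(2 - 5*(0 + 2))*(-5))**2 = (-4*(2 - 5*2)*(-5))**2 = (-4*(2 - 10)*(-5))**2 = (-4*(-8)*(-5))**2 = (32*(-5))**2 = (-160)**2 = 25600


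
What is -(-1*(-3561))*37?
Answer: -131757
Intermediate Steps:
-(-1*(-3561))*37 = -3561*37 = -1*131757 = -131757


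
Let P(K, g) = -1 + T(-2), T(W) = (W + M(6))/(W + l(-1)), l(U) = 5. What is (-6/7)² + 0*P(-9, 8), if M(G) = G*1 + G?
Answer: 36/49 ≈ 0.73469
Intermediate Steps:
M(G) = 2*G (M(G) = G + G = 2*G)
T(W) = (12 + W)/(5 + W) (T(W) = (W + 2*6)/(W + 5) = (W + 12)/(5 + W) = (12 + W)/(5 + W))
P(K, g) = 7/3 (P(K, g) = -1 + (12 - 2)/(5 - 2) = -1 + 10/3 = 7/3)
(-6/7)² + 0*P(-9, 8) = (-6/7)² + 0*(7/3) = (-6*⅐)² + 0 = (-6/7)² + 0 = 36/49 + 0 = 36/49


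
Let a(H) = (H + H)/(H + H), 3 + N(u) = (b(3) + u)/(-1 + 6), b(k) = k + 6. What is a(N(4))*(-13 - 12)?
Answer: -25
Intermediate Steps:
b(k) = 6 + k
N(u) = -6/5 + u/5 (N(u) = -3 + ((6 + 3) + u)/(-1 + 6) = -3 + (9 + u)/5 = -3 + (9 + u)*(1/5) = -3 + (9/5 + u/5) = -6/5 + u/5)
a(H) = 1 (a(H) = (2*H)/((2*H)) = (2*H)*(1/(2*H)) = 1)
a(N(4))*(-13 - 12) = 1*(-13 - 12) = 1*(-25) = -25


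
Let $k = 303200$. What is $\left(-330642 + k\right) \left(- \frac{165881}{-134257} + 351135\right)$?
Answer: $- \frac{1293684418480592}{134257} \approx -9.6359 \cdot 10^{9}$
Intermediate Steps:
$\left(-330642 + k\right) \left(- \frac{165881}{-134257} + 351135\right) = \left(-330642 + 303200\right) \left(- \frac{165881}{-134257} + 351135\right) = - 27442 \left(\left(-165881\right) \left(- \frac{1}{134257}\right) + 351135\right) = - 27442 \left(\frac{165881}{134257} + 351135\right) = \left(-27442\right) \frac{47142497576}{134257} = - \frac{1293684418480592}{134257}$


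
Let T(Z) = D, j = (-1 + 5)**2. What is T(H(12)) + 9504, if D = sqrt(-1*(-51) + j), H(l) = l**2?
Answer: 9504 + sqrt(67) ≈ 9512.2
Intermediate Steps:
j = 16 (j = 4**2 = 16)
D = sqrt(67) (D = sqrt(-1*(-51) + 16) = sqrt(51 + 16) = sqrt(67) ≈ 8.1853)
T(Z) = sqrt(67)
T(H(12)) + 9504 = sqrt(67) + 9504 = 9504 + sqrt(67)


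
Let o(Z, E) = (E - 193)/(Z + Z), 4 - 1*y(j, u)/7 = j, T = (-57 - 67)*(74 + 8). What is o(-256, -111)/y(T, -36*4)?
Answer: 19/2278528 ≈ 8.3387e-6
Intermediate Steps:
T = -10168 (T = -124*82 = -10168)
y(j, u) = 28 - 7*j
o(Z, E) = (-193 + E)/(2*Z) (o(Z, E) = (-193 + E)/((2*Z)) = (-193 + E)*(1/(2*Z)) = (-193 + E)/(2*Z))
o(-256, -111)/y(T, -36*4) = ((½)*(-193 - 111)/(-256))/(28 - 7*(-10168)) = ((½)*(-1/256)*(-304))/(28 + 71176) = (19/32)/71204 = (19/32)*(1/71204) = 19/2278528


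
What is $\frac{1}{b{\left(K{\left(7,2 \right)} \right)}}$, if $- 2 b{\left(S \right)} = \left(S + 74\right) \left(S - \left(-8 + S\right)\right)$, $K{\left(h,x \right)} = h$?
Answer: $- \frac{1}{324} \approx -0.0030864$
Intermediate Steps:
$b{\left(S \right)} = -296 - 4 S$ ($b{\left(S \right)} = - \frac{\left(S + 74\right) \left(S - \left(-8 + S\right)\right)}{2} = - \frac{\left(74 + S\right) 8}{2} = - \frac{592 + 8 S}{2} = -296 - 4 S$)
$\frac{1}{b{\left(K{\left(7,2 \right)} \right)}} = \frac{1}{-296 - 28} = \frac{1}{-324} = - \frac{1}{324}$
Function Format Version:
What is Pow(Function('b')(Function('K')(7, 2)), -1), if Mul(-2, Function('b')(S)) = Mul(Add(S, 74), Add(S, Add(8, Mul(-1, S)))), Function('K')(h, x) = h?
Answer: Rational(-1, 324) ≈ -0.0030864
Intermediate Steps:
Function('b')(S) = Add(-296, Mul(-4, S)) (Function('b')(S) = Mul(Rational(-1, 2), Mul(Add(S, 74), Add(S, Add(8, Mul(-1, S))))) = Mul(Rational(-1, 2), Mul(Add(74, S), 8)) = Mul(Rational(-1, 2), Add(592, Mul(8, S))) = Add(-296, Mul(-4, S)))
Pow(Function('b')(Function('K')(7, 2)), -1) = Pow(Add(-296, Mul(-4, 7)), -1) = Pow(Add(-296, -28), -1) = Pow(-324, -1) = Rational(-1, 324)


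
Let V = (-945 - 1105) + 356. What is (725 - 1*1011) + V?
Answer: -1980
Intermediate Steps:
V = -1694 (V = -2050 + 356 = -1694)
(725 - 1*1011) + V = (725 - 1*1011) - 1694 = (725 - 1011) - 1694 = -286 - 1694 = -1980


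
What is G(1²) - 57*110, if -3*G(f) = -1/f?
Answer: -18809/3 ≈ -6269.7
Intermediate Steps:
G(f) = 1/(3*f) (G(f) = -(-1)/(3*f) = 1/(3*f))
G(1²) - 57*110 = 1/(3*(1²)) - 57*110 = (⅓)/1 - 6270 = (⅓)*1 - 6270 = ⅓ - 6270 = -18809/3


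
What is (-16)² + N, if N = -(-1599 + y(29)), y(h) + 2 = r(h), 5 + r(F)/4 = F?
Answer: 1761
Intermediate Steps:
r(F) = -20 + 4*F
y(h) = -22 + 4*h (y(h) = -2 + (-20 + 4*h) = -22 + 4*h)
N = 1505 (N = -(-1599 + (-22 + 4*29)) = -(-1599 + (-22 + 116)) = -(-1599 + 94) = -1*(-1505) = 1505)
(-16)² + N = (-16)² + 1505 = 256 + 1505 = 1761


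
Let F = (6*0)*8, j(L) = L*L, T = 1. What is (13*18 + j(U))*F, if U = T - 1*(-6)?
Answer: 0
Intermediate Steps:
U = 7 (U = 1 - 1*(-6) = 1 + 6 = 7)
j(L) = L**2
F = 0 (F = 0*8 = 0)
(13*18 + j(U))*F = (13*18 + 7**2)*0 = (234 + 49)*0 = 283*0 = 0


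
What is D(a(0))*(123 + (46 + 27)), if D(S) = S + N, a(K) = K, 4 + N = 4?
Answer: 0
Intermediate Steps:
N = 0 (N = -4 + 4 = 0)
D(S) = S (D(S) = S + 0 = S)
D(a(0))*(123 + (46 + 27)) = 0*(123 + (46 + 27)) = 0*(123 + 73) = 0*196 = 0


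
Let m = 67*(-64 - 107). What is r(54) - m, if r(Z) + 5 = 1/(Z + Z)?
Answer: 1236817/108 ≈ 11452.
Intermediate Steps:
r(Z) = -5 + 1/(2*Z) (r(Z) = -5 + 1/(Z + Z) = -5 + 1/(2*Z))
m = -11457 (m = 67*(-171) = -11457)
r(54) - m = (-5 + (½)/54) - 1*(-11457) = (-5 + (½)*(1/54)) + 11457 = (-5 + 1/108) + 11457 = -539/108 + 11457 = 1236817/108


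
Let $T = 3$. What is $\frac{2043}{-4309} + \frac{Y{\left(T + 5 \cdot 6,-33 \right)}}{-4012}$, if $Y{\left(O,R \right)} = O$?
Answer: $- \frac{8338713}{17287708} \approx -0.48235$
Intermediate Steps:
$\frac{2043}{-4309} + \frac{Y{\left(T + 5 \cdot 6,-33 \right)}}{-4012} = \frac{2043}{-4309} + \frac{3 + 5 \cdot 6}{-4012} = 2043 \left(- \frac{1}{4309}\right) + \left(3 + 30\right) \left(- \frac{1}{4012}\right) = - \frac{2043}{4309} + 33 \left(- \frac{1}{4012}\right) = - \frac{2043}{4309} - \frac{33}{4012} = - \frac{8338713}{17287708}$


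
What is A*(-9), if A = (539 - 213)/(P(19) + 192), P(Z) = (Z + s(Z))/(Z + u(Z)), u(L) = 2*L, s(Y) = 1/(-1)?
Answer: -3097/203 ≈ -15.256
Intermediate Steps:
s(Y) = -1
P(Z) = (-1 + Z)/(3*Z) (P(Z) = (Z - 1)/(Z + 2*Z) = (-1 + Z)/((3*Z)) = (-1 + Z)*(1/(3*Z)) = (-1 + Z)/(3*Z))
A = 3097/1827 (A = (539 - 213)/((⅓)*(-1 + 19)/19 + 192) = 326/((⅓)*(1/19)*18 + 192) = 326/(6/19 + 192) = 326/(3654/19) = 326*(19/3654) = 3097/1827 ≈ 1.6951)
A*(-9) = (3097/1827)*(-9) = -3097/203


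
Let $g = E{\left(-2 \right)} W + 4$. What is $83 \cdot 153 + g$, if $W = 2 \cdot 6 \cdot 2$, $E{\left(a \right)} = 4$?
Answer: $12799$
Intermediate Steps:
$W = 24$ ($W = 12 \cdot 2 = 24$)
$g = 100$ ($g = 4 \cdot 24 + 4 = 96 + 4 = 100$)
$83 \cdot 153 + g = 83 \cdot 153 + 100 = 12699 + 100 = 12799$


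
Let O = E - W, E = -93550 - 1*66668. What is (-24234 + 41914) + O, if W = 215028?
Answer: -357566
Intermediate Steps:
E = -160218 (E = -93550 - 66668 = -160218)
O = -375246 (O = -160218 - 1*215028 = -160218 - 215028 = -375246)
(-24234 + 41914) + O = (-24234 + 41914) - 375246 = 17680 - 375246 = -357566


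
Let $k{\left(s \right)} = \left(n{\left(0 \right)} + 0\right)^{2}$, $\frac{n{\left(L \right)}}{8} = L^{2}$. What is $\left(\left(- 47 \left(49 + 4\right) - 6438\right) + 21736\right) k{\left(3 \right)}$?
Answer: $0$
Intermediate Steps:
$n{\left(L \right)} = 8 L^{2}$
$k{\left(s \right)} = 0$ ($k{\left(s \right)} = \left(8 \cdot 0^{2} + 0\right)^{2} = \left(8 \cdot 0 + 0\right)^{2} = \left(0 + 0\right)^{2} = 0^{2} = 0$)
$\left(\left(- 47 \left(49 + 4\right) - 6438\right) + 21736\right) k{\left(3 \right)} = \left(\left(- 47 \left(49 + 4\right) - 6438\right) + 21736\right) 0 = \left(\left(\left(-47\right) 53 - 6438\right) + 21736\right) 0 = \left(\left(-2491 - 6438\right) + 21736\right) 0 = \left(-8929 + 21736\right) 0 = 12807 \cdot 0 = 0$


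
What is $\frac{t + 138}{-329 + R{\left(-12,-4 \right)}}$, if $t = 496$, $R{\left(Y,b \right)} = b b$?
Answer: $- \frac{634}{313} \approx -2.0256$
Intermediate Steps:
$R{\left(Y,b \right)} = b^{2}$
$\frac{t + 138}{-329 + R{\left(-12,-4 \right)}} = \frac{496 + 138}{-329 + \left(-4\right)^{2}} = \frac{634}{-329 + 16} = \frac{634}{-313} = 634 \left(- \frac{1}{313}\right) = - \frac{634}{313}$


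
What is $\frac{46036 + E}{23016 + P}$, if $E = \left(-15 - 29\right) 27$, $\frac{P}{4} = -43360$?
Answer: $- \frac{5606}{18803} \approx -0.29814$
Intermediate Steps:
$P = -173440$ ($P = 4 \left(-43360\right) = -173440$)
$E = -1188$ ($E = \left(-44\right) 27 = -1188$)
$\frac{46036 + E}{23016 + P} = \frac{46036 - 1188}{23016 - 173440} = \frac{44848}{-150424} = 44848 \left(- \frac{1}{150424}\right) = - \frac{5606}{18803}$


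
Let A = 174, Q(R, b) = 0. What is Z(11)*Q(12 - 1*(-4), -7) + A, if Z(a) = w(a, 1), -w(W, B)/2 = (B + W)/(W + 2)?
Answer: 174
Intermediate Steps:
w(W, B) = -2*(B + W)/(2 + W) (w(W, B) = -2*(B + W)/(W + 2) = -2*(B + W)/(2 + W))
Z(a) = 2*(-1 - a)/(2 + a) (Z(a) = 2*(-1*1 - a)/(2 + a) = 2*(-1 - a)/(2 + a))
Z(11)*Q(12 - 1*(-4), -7) + A = (2*(-1 - 1*11)/(2 + 11))*0 + 174 = (2*(-1 - 11)/13)*0 + 174 = (2*(1/13)*(-12))*0 + 174 = -24/13*0 + 174 = 0 + 174 = 174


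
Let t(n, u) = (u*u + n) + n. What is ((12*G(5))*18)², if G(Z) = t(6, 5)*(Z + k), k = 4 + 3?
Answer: 9197577216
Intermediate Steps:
t(n, u) = u² + 2*n (t(n, u) = (u² + n) + n = (n + u²) + n = u² + 2*n)
k = 7
G(Z) = 259 + 37*Z (G(Z) = (5² + 2*6)*(Z + 7) = (25 + 12)*(7 + Z) = 37*(7 + Z) = 259 + 37*Z)
((12*G(5))*18)² = ((12*(259 + 37*5))*18)² = ((12*(259 + 185))*18)² = ((12*444)*18)² = (5328*18)² = 95904² = 9197577216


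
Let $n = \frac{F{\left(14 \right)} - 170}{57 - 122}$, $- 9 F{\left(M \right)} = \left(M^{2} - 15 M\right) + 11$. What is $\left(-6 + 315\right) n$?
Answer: $\frac{52427}{65} \approx 806.57$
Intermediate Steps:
$F{\left(M \right)} = - \frac{11}{9} - \frac{M^{2}}{9} + \frac{5 M}{3}$ ($F{\left(M \right)} = - \frac{\left(M^{2} - 15 M\right) + 11}{9} = - \frac{11 + M^{2} - 15 M}{9} = - \frac{11}{9} - \frac{M^{2}}{9} + \frac{5 M}{3}$)
$n = \frac{509}{195}$ ($n = \frac{\left(- \frac{11}{9} - \frac{14^{2}}{9} + \frac{5}{3} \cdot 14\right) - 170}{57 - 122} = \frac{\left(- \frac{11}{9} - \frac{196}{9} + \frac{70}{3}\right) - 170}{-65} = \left(\left(- \frac{11}{9} - \frac{196}{9} + \frac{70}{3}\right) - 170\right) \left(- \frac{1}{65}\right) = \left(\frac{1}{3} - 170\right) \left(- \frac{1}{65}\right) = \left(- \frac{509}{3}\right) \left(- \frac{1}{65}\right) = \frac{509}{195} \approx 2.6103$)
$\left(-6 + 315\right) n = \left(-6 + 315\right) \frac{509}{195} = 309 \cdot \frac{509}{195} = \frac{52427}{65}$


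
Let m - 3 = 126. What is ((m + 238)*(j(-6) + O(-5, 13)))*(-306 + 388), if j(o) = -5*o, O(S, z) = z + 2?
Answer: 1354230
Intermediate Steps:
m = 129 (m = 3 + 126 = 129)
O(S, z) = 2 + z
((m + 238)*(j(-6) + O(-5, 13)))*(-306 + 388) = ((129 + 238)*(-5*(-6) + (2 + 13)))*(-306 + 388) = (367*(30 + 15))*82 = (367*45)*82 = 16515*82 = 1354230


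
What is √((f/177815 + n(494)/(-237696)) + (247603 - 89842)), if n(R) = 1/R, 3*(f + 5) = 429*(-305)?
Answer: √10746163253890949293040135361/260992020432 ≈ 397.19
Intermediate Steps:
f = -43620 (f = -5 + (429*(-305))/3 = -5 + (⅓)*(-130845) = -5 - 43615 = -43620)
√((f/177815 + n(494)/(-237696)) + (247603 - 89842)) = √((-43620/177815 + 1/(494*(-237696))) + (247603 - 89842)) = √((-43620*1/177815 + (1/494)*(-1/237696)) + 157761) = √((-8724/35563 - 1/117421824) + 157761) = √(-1024388028139/4175872326912 + 157761) = √(658788769777935893/4175872326912) = √10746163253890949293040135361/260992020432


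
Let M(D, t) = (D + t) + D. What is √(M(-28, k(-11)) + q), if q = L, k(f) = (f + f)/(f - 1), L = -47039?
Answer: I*√1695354/6 ≈ 217.01*I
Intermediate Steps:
k(f) = 2*f/(-1 + f) (k(f) = (2*f)/(-1 + f) = 2*f/(-1 + f))
M(D, t) = t + 2*D
q = -47039
√(M(-28, k(-11)) + q) = √((2*(-11)/(-1 - 11) + 2*(-28)) - 47039) = √((2*(-11)/(-12) - 56) - 47039) = √((2*(-11)*(-1/12) - 56) - 47039) = √((11/6 - 56) - 47039) = √(-325/6 - 47039) = √(-282559/6) = I*√1695354/6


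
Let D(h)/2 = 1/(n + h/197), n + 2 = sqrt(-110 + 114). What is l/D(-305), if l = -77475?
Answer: 23629875/394 ≈ 59974.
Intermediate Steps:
n = 0 (n = -2 + sqrt(-110 + 114) = -2 + sqrt(4) = -2 + 2 = 0)
D(h) = 394/h (D(h) = 2/(0 + h/197) = 2/((h/197)) = 2*(197/h) = 394/h)
l/D(-305) = -77475/(394/(-305)) = -77475/(394*(-1/305)) = -77475/(-394/305) = -77475*(-305/394) = 23629875/394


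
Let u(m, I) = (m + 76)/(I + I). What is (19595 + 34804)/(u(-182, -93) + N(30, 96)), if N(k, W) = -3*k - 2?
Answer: -5059107/8503 ≈ -594.98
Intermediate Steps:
u(m, I) = (76 + m)/(2*I) (u(m, I) = (76 + m)/((2*I)) = (76 + m)*(1/(2*I)) = (76 + m)/(2*I))
N(k, W) = -2 - 3*k
(19595 + 34804)/(u(-182, -93) + N(30, 96)) = (19595 + 34804)/((½)*(76 - 182)/(-93) + (-2 - 3*30)) = 54399/((½)*(-1/93)*(-106) + (-2 - 90)) = 54399/(53/93 - 92) = 54399/(-8503/93) = 54399*(-93/8503) = -5059107/8503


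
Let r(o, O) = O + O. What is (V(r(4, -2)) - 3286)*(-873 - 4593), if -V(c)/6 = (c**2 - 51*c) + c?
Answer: 25045212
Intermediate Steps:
r(o, O) = 2*O
V(c) = -6*c**2 + 300*c (V(c) = -6*((c**2 - 51*c) + c) = -6*(c**2 - 50*c) = -6*c**2 + 300*c)
(V(r(4, -2)) - 3286)*(-873 - 4593) = (6*(2*(-2))*(50 - 2*(-2)) - 3286)*(-873 - 4593) = (6*(-4)*(50 - 1*(-4)) - 3286)*(-5466) = (6*(-4)*(50 + 4) - 3286)*(-5466) = (6*(-4)*54 - 3286)*(-5466) = (-1296 - 3286)*(-5466) = -4582*(-5466) = 25045212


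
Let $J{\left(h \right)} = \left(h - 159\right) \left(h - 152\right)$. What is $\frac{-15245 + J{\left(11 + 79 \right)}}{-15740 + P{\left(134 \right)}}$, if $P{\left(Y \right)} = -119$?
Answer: $\frac{10967}{15859} \approx 0.69153$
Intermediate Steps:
$J{\left(h \right)} = \left(-159 + h\right) \left(-152 + h\right)$
$\frac{-15245 + J{\left(11 + 79 \right)}}{-15740 + P{\left(134 \right)}} = \frac{-15245 + \left(24168 + \left(11 + 79\right)^{2} - 311 \left(11 + 79\right)\right)}{-15740 - 119} = \frac{-15245 + \left(24168 + 90^{2} - 27990\right)}{-15859} = \left(-15245 + \left(24168 + 8100 - 27990\right)\right) \left(- \frac{1}{15859}\right) = \left(-15245 + 4278\right) \left(- \frac{1}{15859}\right) = \left(-10967\right) \left(- \frac{1}{15859}\right) = \frac{10967}{15859}$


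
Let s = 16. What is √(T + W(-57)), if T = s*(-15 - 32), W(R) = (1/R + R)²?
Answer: 2*√2029813/57 ≈ 49.990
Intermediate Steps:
W(R) = (R + 1/R)² (W(R) = (1/R + R)² = (R + 1/R)²)
T = -752 (T = 16*(-15 - 32) = 16*(-47) = -752)
√(T + W(-57)) = √(-752 + (1 + (-57)²)²/(-57)²) = √(-752 + (1 + 3249)²/3249) = √(-752 + (1/3249)*3250²) = √(-752 + (1/3249)*10562500) = √(-752 + 10562500/3249) = √(8119252/3249) = 2*√2029813/57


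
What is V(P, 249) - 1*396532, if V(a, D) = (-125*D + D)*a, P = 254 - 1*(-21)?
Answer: -8887432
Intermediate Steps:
P = 275 (P = 254 + 21 = 275)
V(a, D) = -124*D*a (V(a, D) = (-124*D)*a = -124*D*a)
V(P, 249) - 1*396532 = -124*249*275 - 1*396532 = -8490900 - 396532 = -8887432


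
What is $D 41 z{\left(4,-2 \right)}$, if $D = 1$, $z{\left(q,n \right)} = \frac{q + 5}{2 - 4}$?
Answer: $- \frac{369}{2} \approx -184.5$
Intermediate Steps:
$z{\left(q,n \right)} = - \frac{5}{2} - \frac{q}{2}$ ($z{\left(q,n \right)} = \frac{5 + q}{-2} = \left(5 + q\right) \left(- \frac{1}{2}\right) = - \frac{5}{2} - \frac{q}{2}$)
$D 41 z{\left(4,-2 \right)} = 1 \cdot 41 \left(- \frac{5}{2} - 2\right) = 41 \left(- \frac{5}{2} - 2\right) = 41 \left(- \frac{9}{2}\right) = - \frac{369}{2}$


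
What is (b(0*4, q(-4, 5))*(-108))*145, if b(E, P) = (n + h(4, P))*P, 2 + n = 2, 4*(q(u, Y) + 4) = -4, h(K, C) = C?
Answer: -391500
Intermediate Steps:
q(u, Y) = -5 (q(u, Y) = -4 + (¼)*(-4) = -4 - 1 = -5)
n = 0 (n = -2 + 2 = 0)
b(E, P) = P² (b(E, P) = (0 + P)*P = P*P = P²)
(b(0*4, q(-4, 5))*(-108))*145 = ((-5)²*(-108))*145 = (25*(-108))*145 = -2700*145 = -391500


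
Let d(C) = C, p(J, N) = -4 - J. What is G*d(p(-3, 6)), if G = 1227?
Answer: -1227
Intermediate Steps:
G*d(p(-3, 6)) = 1227*(-4 - 1*(-3)) = 1227*(-4 + 3) = 1227*(-1) = -1227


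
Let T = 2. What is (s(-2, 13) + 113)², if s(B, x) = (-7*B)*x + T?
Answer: 88209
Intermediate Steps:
s(B, x) = 2 - 7*B*x (s(B, x) = (-7*B)*x + 2 = -7*B*x + 2 = 2 - 7*B*x)
(s(-2, 13) + 113)² = ((2 - 7*(-2)*13) + 113)² = ((2 + 182) + 113)² = (184 + 113)² = 297² = 88209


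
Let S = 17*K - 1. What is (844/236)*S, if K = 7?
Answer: 422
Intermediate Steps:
S = 118 (S = 17*7 - 1 = 119 - 1 = 118)
(844/236)*S = (844/236)*118 = (844*(1/236))*118 = (211/59)*118 = 422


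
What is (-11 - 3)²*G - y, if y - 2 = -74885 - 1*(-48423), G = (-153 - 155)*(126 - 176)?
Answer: 3044860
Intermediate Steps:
G = 15400 (G = -308*(-50) = 15400)
y = -26460 (y = 2 + (-74885 - 1*(-48423)) = 2 + (-74885 + 48423) = 2 - 26462 = -26460)
(-11 - 3)²*G - y = (-11 - 3)²*15400 - 1*(-26460) = (-14)²*15400 + 26460 = 196*15400 + 26460 = 3018400 + 26460 = 3044860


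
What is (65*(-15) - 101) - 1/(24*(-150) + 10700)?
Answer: -7639601/7100 ≈ -1076.0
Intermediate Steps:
(65*(-15) - 101) - 1/(24*(-150) + 10700) = (-975 - 101) - 1/(-3600 + 10700) = -1076 - 1/7100 = -7639601/7100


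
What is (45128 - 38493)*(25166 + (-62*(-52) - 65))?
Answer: 187936375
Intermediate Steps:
(45128 - 38493)*(25166 + (-62*(-52) - 65)) = 6635*(25166 + (3224 - 65)) = 6635*(25166 + 3159) = 6635*28325 = 187936375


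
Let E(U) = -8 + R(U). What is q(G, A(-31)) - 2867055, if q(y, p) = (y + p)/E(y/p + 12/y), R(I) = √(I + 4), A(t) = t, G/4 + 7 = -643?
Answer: -1379210936085/480907 - 39465*√158558738/480907 ≈ -2.8690e+6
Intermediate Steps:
G = -2600 (G = -28 + 4*(-643) = -28 - 2572 = -2600)
R(I) = √(4 + I)
E(U) = -8 + √(4 + U)
q(y, p) = (p + y)/(-8 + √(4 + 12/y + y/p)) (q(y, p) = (y + p)/(-8 + √(4 + (y/p + 12/y))) = (p + y)/(-8 + √(4 + (12/y + y/p))) = (p + y)/(-8 + √(4 + 12/y + y/p)))
q(G, A(-31)) - 2867055 = (-31 - 2600)/(-8 + √(4 + 12/(-2600) - 2600/(-31))) - 2867055 = -2631/(-8 + √(4 + 12*(-1/2600) - 2600*(-1/31))) - 2867055 = -2631/(-8 + √(4 - 3/650 + 2600/31)) - 2867055 = -2631/(-8 + √(1770507/20150)) - 2867055 = -2631/(-8 + 3*√158558738/4030) - 2867055 = -2867055 - 2631/(-8 + 3*√158558738/4030)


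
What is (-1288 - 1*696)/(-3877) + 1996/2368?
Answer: 3109151/2295184 ≈ 1.3546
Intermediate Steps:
(-1288 - 1*696)/(-3877) + 1996/2368 = (-1288 - 696)*(-1/3877) + 1996*(1/2368) = -1984*(-1/3877) + 499/592 = 1984/3877 + 499/592 = 3109151/2295184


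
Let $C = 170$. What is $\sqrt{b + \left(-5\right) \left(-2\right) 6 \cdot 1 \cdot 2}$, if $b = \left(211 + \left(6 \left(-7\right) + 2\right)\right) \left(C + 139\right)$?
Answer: $\sqrt{52959} \approx 230.13$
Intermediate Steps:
$b = 52839$ ($b = \left(211 + \left(6 \left(-7\right) + 2\right)\right) \left(170 + 139\right) = \left(211 + \left(-42 + 2\right)\right) 309 = \left(211 - 40\right) 309 = 171 \cdot 309 = 52839$)
$\sqrt{b + \left(-5\right) \left(-2\right) 6 \cdot 1 \cdot 2} = \sqrt{52839 + \left(-5\right) \left(-2\right) 6 \cdot 1 \cdot 2} = \sqrt{52839 + 10 \cdot 6 \cdot 2} = \sqrt{52839 + 10 \cdot 12} = \sqrt{52839 + 120} = \sqrt{52959}$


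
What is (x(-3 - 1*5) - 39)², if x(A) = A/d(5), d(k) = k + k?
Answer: 39601/25 ≈ 1584.0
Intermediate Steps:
d(k) = 2*k
x(A) = A/10 (x(A) = A/((2*5)) = A/10)
(x(-3 - 1*5) - 39)² = ((-3 - 1*5)/10 - 39)² = ((-3 - 5)/10 - 39)² = ((⅒)*(-8) - 39)² = (-⅘ - 39)² = (-199/5)² = 39601/25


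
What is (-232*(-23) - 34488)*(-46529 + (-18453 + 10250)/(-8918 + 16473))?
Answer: 10247942431296/7555 ≈ 1.3564e+9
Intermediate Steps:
(-232*(-23) - 34488)*(-46529 + (-18453 + 10250)/(-8918 + 16473)) = (5336 - 34488)*(-46529 - 8203/7555) = -29152*(-46529 - 8203*1/7555) = -29152*(-46529 - 8203/7555) = -29152*(-351534798/7555) = 10247942431296/7555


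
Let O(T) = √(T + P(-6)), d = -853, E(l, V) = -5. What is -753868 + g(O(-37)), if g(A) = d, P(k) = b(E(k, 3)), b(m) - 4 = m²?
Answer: -754721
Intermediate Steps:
b(m) = 4 + m²
P(k) = 29 (P(k) = 4 + (-5)² = 4 + 25 = 29)
O(T) = √(29 + T) (O(T) = √(T + 29) = √(29 + T))
g(A) = -853
-753868 + g(O(-37)) = -753868 - 853 = -754721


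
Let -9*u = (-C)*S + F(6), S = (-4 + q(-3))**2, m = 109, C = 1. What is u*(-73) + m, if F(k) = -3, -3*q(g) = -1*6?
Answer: 470/9 ≈ 52.222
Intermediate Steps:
q(g) = 2 (q(g) = -(-1)*6/3 = -1/3*(-6) = 2)
S = 4 (S = (-4 + 2)**2 = (-2)**2 = 4)
u = 7/9 (u = -(-1*1*4 - 3)/9 = -(-1*4 - 3)/9 = -(-4 - 3)/9 = -1/9*(-7) = 7/9 ≈ 0.77778)
u*(-73) + m = (7/9)*(-73) + 109 = -511/9 + 109 = 470/9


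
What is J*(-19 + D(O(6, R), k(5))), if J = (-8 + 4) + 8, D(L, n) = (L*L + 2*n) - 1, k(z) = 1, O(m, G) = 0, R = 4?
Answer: -72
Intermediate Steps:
D(L, n) = -1 + L**2 + 2*n (D(L, n) = (L**2 + 2*n) - 1 = -1 + L**2 + 2*n)
J = 4 (J = -4 + 8 = 4)
J*(-19 + D(O(6, R), k(5))) = 4*(-19 + (-1 + 0**2 + 2*1)) = 4*(-19 + (-1 + 0 + 2)) = 4*(-19 + 1) = 4*(-18) = -72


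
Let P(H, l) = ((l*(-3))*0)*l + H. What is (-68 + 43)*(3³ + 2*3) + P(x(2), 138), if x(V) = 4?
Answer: -821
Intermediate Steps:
P(H, l) = H (P(H, l) = (-3*l*0)*l + H = 0*l + H = 0 + H = H)
(-68 + 43)*(3³ + 2*3) + P(x(2), 138) = (-68 + 43)*(3³ + 2*3) + 4 = -25*(27 + 6) + 4 = -25*33 + 4 = -825 + 4 = -821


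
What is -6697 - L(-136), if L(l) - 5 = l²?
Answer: -25198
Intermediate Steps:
L(l) = 5 + l²
-6697 - L(-136) = -6697 - (5 + (-136)²) = -6697 - (5 + 18496) = -6697 - 1*18501 = -6697 - 18501 = -25198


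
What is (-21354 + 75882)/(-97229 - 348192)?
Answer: -54528/445421 ≈ -0.12242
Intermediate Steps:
(-21354 + 75882)/(-97229 - 348192) = 54528/(-445421) = 54528*(-1/445421) = -54528/445421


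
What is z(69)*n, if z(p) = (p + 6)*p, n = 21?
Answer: 108675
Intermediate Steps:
z(p) = p*(6 + p) (z(p) = (6 + p)*p = p*(6 + p))
z(69)*n = (69*(6 + 69))*21 = (69*75)*21 = 5175*21 = 108675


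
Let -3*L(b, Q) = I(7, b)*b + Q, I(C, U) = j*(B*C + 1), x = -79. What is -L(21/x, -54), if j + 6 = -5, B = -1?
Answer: -1884/79 ≈ -23.848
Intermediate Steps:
j = -11 (j = -6 - 5 = -11)
I(C, U) = -11 + 11*C (I(C, U) = -11*(-C + 1) = -11*(1 - C) = -11 + 11*C)
L(b, Q) = -22*b - Q/3 (L(b, Q) = -((-11 + 11*7)*b + Q)/3 = -((-11 + 77)*b + Q)/3 = -(66*b + Q)/3 = -(Q + 66*b)/3 = -22*b - Q/3)
-L(21/x, -54) = -(-462/(-79) - 1/3*(-54)) = -(-462*(-1)/79 + 18) = -(-22*(-21/79) + 18) = -(462/79 + 18) = -1*1884/79 = -1884/79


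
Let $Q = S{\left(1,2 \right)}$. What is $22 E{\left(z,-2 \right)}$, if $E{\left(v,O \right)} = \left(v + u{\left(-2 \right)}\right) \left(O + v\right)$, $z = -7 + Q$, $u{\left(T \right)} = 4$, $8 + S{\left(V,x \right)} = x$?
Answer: $2970$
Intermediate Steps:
$S{\left(V,x \right)} = -8 + x$
$Q = -6$ ($Q = -8 + 2 = -6$)
$z = -13$ ($z = -7 - 6 = -13$)
$E{\left(v,O \right)} = \left(4 + v\right) \left(O + v\right)$ ($E{\left(v,O \right)} = \left(v + 4\right) \left(O + v\right) = \left(4 + v\right) \left(O + v\right)$)
$22 E{\left(z,-2 \right)} = 22 \left(\left(-13\right)^{2} + 4 \left(-2\right) + 4 \left(-13\right) - -26\right) = 22 \left(169 - 8 - 52 + 26\right) = 22 \cdot 135 = 2970$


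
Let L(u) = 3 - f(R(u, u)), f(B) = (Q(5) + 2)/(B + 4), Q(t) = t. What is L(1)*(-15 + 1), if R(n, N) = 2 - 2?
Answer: -35/2 ≈ -17.500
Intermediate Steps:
R(n, N) = 0
f(B) = 7/(4 + B) (f(B) = (5 + 2)/(B + 4) = 7/(4 + B))
L(u) = 5/4 (L(u) = 3 - 7/(4 + 0) = 3 - 7/4 = 5/4)
L(1)*(-15 + 1) = 5*(-15 + 1)/4 = (5/4)*(-14) = -35/2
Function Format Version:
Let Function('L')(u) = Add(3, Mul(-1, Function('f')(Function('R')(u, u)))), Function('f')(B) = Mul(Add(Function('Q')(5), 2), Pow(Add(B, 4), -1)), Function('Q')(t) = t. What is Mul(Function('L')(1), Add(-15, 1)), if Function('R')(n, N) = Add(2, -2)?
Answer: Rational(-35, 2) ≈ -17.500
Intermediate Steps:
Function('R')(n, N) = 0
Function('f')(B) = Mul(7, Pow(Add(4, B), -1)) (Function('f')(B) = Mul(Add(5, 2), Pow(Add(B, 4), -1)) = Mul(7, Pow(Add(4, B), -1)))
Function('L')(u) = Rational(5, 4) (Function('L')(u) = Add(3, Mul(-1, Mul(7, Pow(Add(4, 0), -1)))) = Add(3, Mul(-1, Mul(7, Pow(4, -1)))) = Add(3, Mul(-1, Mul(7, Rational(1, 4)))) = Add(3, Mul(-1, Rational(7, 4))) = Add(3, Rational(-7, 4)) = Rational(5, 4))
Mul(Function('L')(1), Add(-15, 1)) = Mul(Rational(5, 4), Add(-15, 1)) = Mul(Rational(5, 4), -14) = Rational(-35, 2)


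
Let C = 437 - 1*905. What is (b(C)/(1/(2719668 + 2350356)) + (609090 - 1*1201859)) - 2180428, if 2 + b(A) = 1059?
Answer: 5356242171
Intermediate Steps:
C = -468 (C = 437 - 905 = -468)
b(A) = 1057 (b(A) = -2 + 1059 = 1057)
(b(C)/(1/(2719668 + 2350356)) + (609090 - 1*1201859)) - 2180428 = (1057/(1/(2719668 + 2350356)) + (609090 - 1*1201859)) - 2180428 = (1057/(1/5070024) + (609090 - 1201859)) - 2180428 = (1057/(1/5070024) - 592769) - 2180428 = (1057*5070024 - 592769) - 2180428 = (5359015368 - 592769) - 2180428 = 5358422599 - 2180428 = 5356242171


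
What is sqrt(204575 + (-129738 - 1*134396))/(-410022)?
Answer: -I*sqrt(59559)/410022 ≈ -0.0005952*I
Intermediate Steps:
sqrt(204575 + (-129738 - 1*134396))/(-410022) = sqrt(204575 + (-129738 - 134396))*(-1/410022) = sqrt(204575 - 264134)*(-1/410022) = sqrt(-59559)*(-1/410022) = (I*sqrt(59559))*(-1/410022) = -I*sqrt(59559)/410022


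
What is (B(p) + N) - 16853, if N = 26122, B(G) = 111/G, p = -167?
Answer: 1547812/167 ≈ 9268.3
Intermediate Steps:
(B(p) + N) - 16853 = (111/(-167) + 26122) - 16853 = (111*(-1/167) + 26122) - 16853 = (-111/167 + 26122) - 16853 = 4362263/167 - 16853 = 1547812/167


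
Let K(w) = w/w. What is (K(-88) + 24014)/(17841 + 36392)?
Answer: 24015/54233 ≈ 0.44281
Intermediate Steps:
K(w) = 1
(K(-88) + 24014)/(17841 + 36392) = (1 + 24014)/(17841 + 36392) = 24015/54233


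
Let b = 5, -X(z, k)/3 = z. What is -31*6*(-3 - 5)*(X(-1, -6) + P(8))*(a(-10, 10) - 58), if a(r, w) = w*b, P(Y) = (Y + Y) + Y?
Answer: -321408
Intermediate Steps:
P(Y) = 3*Y (P(Y) = 2*Y + Y = 3*Y)
X(z, k) = -3*z
a(r, w) = 5*w (a(r, w) = w*5 = 5*w)
-31*6*(-3 - 5)*(X(-1, -6) + P(8))*(a(-10, 10) - 58) = -31*6*(-3 - 5)*(-3*(-1) + 3*8)*(5*10 - 58) = -31*6*(-8)*(3 + 24)*(50 - 58) = -(-1488)*27*(-8) = -(-1488)*(-216) = -31*10368 = -321408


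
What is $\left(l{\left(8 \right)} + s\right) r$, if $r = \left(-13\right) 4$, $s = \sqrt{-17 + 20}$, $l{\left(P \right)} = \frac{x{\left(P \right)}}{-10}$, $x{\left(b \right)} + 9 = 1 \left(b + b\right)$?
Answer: $\frac{182}{5} - 52 \sqrt{3} \approx -53.667$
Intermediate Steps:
$x{\left(b \right)} = -9 + 2 b$ ($x{\left(b \right)} = -9 + 1 \left(b + b\right) = -9 + 1 \cdot 2 b = -9 + 2 b$)
$l{\left(P \right)} = \frac{9}{10} - \frac{P}{5}$ ($l{\left(P \right)} = \frac{-9 + 2 P}{-10} = \left(-9 + 2 P\right) \left(- \frac{1}{10}\right) = \frac{9}{10} - \frac{P}{5}$)
$s = \sqrt{3} \approx 1.732$
$r = -52$
$\left(l{\left(8 \right)} + s\right) r = \left(\left(\frac{9}{10} - \frac{8}{5}\right) + \sqrt{3}\right) \left(-52\right) = \left(- \frac{7}{10} + \sqrt{3}\right) \left(-52\right) = \frac{182}{5} - 52 \sqrt{3}$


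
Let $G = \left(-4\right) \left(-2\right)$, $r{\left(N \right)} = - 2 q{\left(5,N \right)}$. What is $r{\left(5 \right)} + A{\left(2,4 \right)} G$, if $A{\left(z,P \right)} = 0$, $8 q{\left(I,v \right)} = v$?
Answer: $- \frac{5}{4} \approx -1.25$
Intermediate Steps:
$q{\left(I,v \right)} = \frac{v}{8}$
$r{\left(N \right)} = - \frac{N}{4}$ ($r{\left(N \right)} = - 2 \frac{N}{8} = - \frac{N}{4}$)
$G = 8$
$r{\left(5 \right)} + A{\left(2,4 \right)} G = \left(- \frac{1}{4}\right) 5 + 0 \cdot 8 = - \frac{5}{4} + 0 = - \frac{5}{4}$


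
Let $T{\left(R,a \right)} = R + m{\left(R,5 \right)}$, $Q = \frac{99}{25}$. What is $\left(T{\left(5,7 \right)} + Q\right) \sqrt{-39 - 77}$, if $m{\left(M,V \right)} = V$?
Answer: $\frac{698 i \sqrt{29}}{25} \approx 150.35 i$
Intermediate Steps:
$Q = \frac{99}{25}$ ($Q = 99 \cdot \frac{1}{25} = \frac{99}{25} \approx 3.96$)
$T{\left(R,a \right)} = 5 + R$ ($T{\left(R,a \right)} = R + 5 = 5 + R$)
$\left(T{\left(5,7 \right)} + Q\right) \sqrt{-39 - 77} = \left(\left(5 + 5\right) + \frac{99}{25}\right) \sqrt{-39 - 77} = \left(10 + \frac{99}{25}\right) \sqrt{-116} = \frac{349 \cdot 2 i \sqrt{29}}{25} = \frac{698 i \sqrt{29}}{25}$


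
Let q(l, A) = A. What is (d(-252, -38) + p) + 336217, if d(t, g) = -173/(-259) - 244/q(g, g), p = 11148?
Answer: 1709418050/4921 ≈ 3.4737e+5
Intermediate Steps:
d(t, g) = 173/259 - 244/g (d(t, g) = -173/(-259) - 244/g = -173*(-1/259) - 244/g = 173/259 - 244/g)
(d(-252, -38) + p) + 336217 = ((173/259 - 244/(-38)) + 11148) + 336217 = ((173/259 - 244*(-1/38)) + 11148) + 336217 = ((173/259 + 122/19) + 11148) + 336217 = (34885/4921 + 11148) + 336217 = 54894193/4921 + 336217 = 1709418050/4921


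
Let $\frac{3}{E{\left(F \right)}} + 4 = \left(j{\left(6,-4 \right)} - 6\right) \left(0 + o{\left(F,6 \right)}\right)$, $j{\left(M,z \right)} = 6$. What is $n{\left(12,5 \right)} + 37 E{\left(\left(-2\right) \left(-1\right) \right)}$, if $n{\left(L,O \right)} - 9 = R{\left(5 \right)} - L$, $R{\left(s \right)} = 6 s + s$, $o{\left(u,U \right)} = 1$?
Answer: $\frac{17}{4} \approx 4.25$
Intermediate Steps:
$R{\left(s \right)} = 7 s$
$n{\left(L,O \right)} = 44 - L$ ($n{\left(L,O \right)} = 9 - \left(-35 + L\right) = 44 - L$)
$E{\left(F \right)} = - \frac{3}{4}$ ($E{\left(F \right)} = \frac{3}{-4 + \left(6 - 6\right) \left(0 + 1\right)} = \frac{3}{-4 + 0 \cdot 1} = \frac{3}{-4 + 0} = \frac{3}{-4} = 3 \left(- \frac{1}{4}\right) = - \frac{3}{4}$)
$n{\left(12,5 \right)} + 37 E{\left(\left(-2\right) \left(-1\right) \right)} = \left(44 - 12\right) + 37 \left(- \frac{3}{4}\right) = \left(44 - 12\right) - \frac{111}{4} = 32 - \frac{111}{4} = \frac{17}{4}$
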